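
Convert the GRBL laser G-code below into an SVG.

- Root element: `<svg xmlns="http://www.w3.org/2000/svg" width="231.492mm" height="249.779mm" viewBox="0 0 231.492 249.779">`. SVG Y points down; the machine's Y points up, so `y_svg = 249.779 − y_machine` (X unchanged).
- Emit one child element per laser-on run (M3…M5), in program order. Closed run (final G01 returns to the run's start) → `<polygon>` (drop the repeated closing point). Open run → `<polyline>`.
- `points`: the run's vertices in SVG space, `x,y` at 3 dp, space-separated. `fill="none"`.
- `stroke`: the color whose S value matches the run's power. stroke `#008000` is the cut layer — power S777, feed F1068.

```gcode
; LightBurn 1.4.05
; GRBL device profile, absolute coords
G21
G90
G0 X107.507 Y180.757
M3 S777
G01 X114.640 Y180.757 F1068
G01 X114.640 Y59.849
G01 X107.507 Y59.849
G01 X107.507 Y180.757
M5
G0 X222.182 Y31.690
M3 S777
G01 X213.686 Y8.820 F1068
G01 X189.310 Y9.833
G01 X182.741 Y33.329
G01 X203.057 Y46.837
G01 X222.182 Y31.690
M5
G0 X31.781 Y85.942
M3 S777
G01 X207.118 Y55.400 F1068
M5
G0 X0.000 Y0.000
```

y_svg = 249.779 − y_m. Every run uses S777, so all elements get stroke `#008000` (cut).

[1] closed run; points: 107.507,69.022 114.640,69.022 114.640,189.930 107.507,189.930

[2] closed run; points: 222.182,218.089 213.686,240.959 189.310,239.946 182.741,216.450 203.057,202.942

[3] open run; points: 31.781,163.837 207.118,194.379

<svg xmlns="http://www.w3.org/2000/svg" width="231.492mm" height="249.779mm" viewBox="0 0 231.492 249.779">
  <polygon points="107.507,69.022 114.640,69.022 114.640,189.930 107.507,189.930" fill="none" stroke="#008000"/>
  <polygon points="222.182,218.089 213.686,240.959 189.310,239.946 182.741,216.450 203.057,202.942" fill="none" stroke="#008000"/>
  <polyline points="31.781,163.837 207.118,194.379" fill="none" stroke="#008000"/>
</svg>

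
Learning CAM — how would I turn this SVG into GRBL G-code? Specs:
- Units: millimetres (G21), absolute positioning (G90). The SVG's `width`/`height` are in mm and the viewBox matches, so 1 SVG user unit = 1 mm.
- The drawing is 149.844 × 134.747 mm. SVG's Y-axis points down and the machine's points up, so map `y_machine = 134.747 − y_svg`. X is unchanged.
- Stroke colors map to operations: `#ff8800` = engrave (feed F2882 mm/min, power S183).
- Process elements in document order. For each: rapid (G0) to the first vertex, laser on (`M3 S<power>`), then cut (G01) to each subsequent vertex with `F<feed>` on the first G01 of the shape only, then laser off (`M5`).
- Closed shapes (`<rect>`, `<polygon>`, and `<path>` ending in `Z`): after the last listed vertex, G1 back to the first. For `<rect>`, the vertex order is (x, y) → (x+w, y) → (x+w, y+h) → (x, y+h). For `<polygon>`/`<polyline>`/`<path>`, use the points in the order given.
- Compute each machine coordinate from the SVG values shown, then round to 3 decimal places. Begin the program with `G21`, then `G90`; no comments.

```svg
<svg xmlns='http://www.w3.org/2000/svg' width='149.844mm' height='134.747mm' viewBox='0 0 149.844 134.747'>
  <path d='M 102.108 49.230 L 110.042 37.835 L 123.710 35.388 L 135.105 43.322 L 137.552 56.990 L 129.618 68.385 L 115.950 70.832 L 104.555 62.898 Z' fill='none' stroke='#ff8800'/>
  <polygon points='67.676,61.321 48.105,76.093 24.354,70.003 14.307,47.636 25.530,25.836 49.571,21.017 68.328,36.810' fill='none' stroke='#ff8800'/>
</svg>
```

viewBox `0 0 149.844 134.747` with mm width/height → 1 unit = 1 mm. Flip: y_m = 134.747 − y_svg.

**Shape 1** — `<path>` regular polygon, stroke `#ff8800` → engrave (S183, F2882). Machine vertices: (102.108,85.517) → (110.042,96.912) → (123.710,99.359) → (135.105,91.425) → (137.552,77.757) → (129.618,66.362) → (115.950,63.915) → (104.555,71.849) → (102.108,85.517). Closed: final G1 returns to the first vertex.

**Shape 2** — `<polygon>` regular polygon, stroke `#ff8800` → engrave (S183, F2882). Machine vertices: (67.676,73.426) → (48.105,58.654) → (24.354,64.744) → (14.307,87.111) → (25.530,108.911) → (49.571,113.730) → (68.328,97.937) → (67.676,73.426). Closed: final G1 returns to the first vertex.

G21
G90
G0 X102.108 Y85.517
M3 S183
G01 X110.042 Y96.912 F2882
G01 X123.710 Y99.359
G01 X135.105 Y91.425
G01 X137.552 Y77.757
G01 X129.618 Y66.362
G01 X115.950 Y63.915
G01 X104.555 Y71.849
G01 X102.108 Y85.517
M5
G0 X67.676 Y73.426
M3 S183
G01 X48.105 Y58.654 F2882
G01 X24.354 Y64.744
G01 X14.307 Y87.111
G01 X25.530 Y108.911
G01 X49.571 Y113.730
G01 X68.328 Y97.937
G01 X67.676 Y73.426
M5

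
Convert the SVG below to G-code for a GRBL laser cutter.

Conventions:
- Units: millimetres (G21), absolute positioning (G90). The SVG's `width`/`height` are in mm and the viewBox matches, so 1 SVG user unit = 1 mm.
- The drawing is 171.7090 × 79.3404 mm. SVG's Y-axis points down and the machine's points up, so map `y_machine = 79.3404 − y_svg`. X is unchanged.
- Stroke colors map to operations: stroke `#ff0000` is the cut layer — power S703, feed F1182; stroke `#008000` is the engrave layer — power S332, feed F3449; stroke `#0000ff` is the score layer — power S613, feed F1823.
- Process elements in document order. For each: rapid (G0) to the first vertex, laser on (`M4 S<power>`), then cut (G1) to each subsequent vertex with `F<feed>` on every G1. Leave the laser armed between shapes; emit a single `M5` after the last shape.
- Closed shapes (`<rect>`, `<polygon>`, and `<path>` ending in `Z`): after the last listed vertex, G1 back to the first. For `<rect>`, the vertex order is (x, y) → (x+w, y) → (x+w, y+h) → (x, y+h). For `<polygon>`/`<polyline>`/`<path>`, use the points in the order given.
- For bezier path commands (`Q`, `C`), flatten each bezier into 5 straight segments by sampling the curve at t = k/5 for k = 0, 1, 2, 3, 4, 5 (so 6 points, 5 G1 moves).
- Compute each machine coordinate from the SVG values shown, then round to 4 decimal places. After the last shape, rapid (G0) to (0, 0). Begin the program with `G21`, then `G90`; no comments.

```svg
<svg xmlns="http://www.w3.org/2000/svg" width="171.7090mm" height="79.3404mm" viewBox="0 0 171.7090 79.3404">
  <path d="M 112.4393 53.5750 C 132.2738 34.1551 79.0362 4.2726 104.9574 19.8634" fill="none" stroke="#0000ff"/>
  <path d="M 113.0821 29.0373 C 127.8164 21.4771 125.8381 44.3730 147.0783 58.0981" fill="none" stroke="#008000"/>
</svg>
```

1 u = 1 mm; y_m = 79.3404 − y.

[1] `<path>` cubic bezier, #0000ff→score S613 F1823: (112.4393,25.7654) → (116.7892,38.2254) → (110.9089,50.5114) → (102.1054,59.9387) → (97.6859,63.8222) → (104.9574,59.4770)

[2] `<path>` cubic bezier, #008000→engrave S332 F3449: (113.0821,50.3031) → (120.2366,51.5015) → (125.2968,47.2925) → (130.1793,39.5783) → (136.8010,30.2608) → (147.0783,21.2423)

G21
G90
G0 X112.4393 Y25.7654
M4 S613
G1 X116.7892 Y38.2254 F1823
G1 X110.9089 Y50.5114 F1823
G1 X102.1054 Y59.9387 F1823
G1 X97.6859 Y63.8222 F1823
G1 X104.9574 Y59.4770 F1823
G0 X113.0821 Y50.3031
M4 S332
G1 X120.2366 Y51.5015 F3449
G1 X125.2968 Y47.2925 F3449
G1 X130.1793 Y39.5783 F3449
G1 X136.8010 Y30.2608 F3449
G1 X147.0783 Y21.2423 F3449
M5
G0 X0.0000 Y0.0000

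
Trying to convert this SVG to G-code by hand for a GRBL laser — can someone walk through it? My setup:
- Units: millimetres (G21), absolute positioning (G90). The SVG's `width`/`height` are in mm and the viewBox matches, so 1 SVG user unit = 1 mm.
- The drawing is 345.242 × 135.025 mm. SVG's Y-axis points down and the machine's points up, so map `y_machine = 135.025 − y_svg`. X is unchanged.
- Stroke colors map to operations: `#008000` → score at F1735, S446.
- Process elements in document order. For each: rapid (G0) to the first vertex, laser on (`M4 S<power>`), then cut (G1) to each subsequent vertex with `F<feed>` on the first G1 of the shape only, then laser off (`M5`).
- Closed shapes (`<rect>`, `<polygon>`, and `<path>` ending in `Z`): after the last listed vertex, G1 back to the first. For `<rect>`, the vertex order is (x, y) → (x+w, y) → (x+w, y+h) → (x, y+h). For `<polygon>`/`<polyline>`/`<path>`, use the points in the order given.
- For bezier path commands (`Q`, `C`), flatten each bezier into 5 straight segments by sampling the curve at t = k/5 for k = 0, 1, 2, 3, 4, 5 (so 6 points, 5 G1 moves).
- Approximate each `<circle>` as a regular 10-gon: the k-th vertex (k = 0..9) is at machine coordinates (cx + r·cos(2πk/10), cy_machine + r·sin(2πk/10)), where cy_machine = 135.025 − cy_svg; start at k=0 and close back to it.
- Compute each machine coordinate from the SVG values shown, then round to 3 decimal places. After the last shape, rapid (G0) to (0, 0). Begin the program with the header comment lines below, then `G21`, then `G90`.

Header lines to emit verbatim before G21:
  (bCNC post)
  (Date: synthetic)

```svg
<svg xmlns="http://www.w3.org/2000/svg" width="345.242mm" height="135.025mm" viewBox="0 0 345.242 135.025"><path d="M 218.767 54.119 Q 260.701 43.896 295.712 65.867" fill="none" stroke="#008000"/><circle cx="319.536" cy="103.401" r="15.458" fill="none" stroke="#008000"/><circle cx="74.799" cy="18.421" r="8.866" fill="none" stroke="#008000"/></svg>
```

1 u = 1 mm; y_m = 135.025 − y.

[1] `<path>` quadratic bezier, #008000→score S446 F1735: (218.767,80.906) → (235.264,83.707) → (251.207,83.933) → (266.596,81.584) → (281.431,76.659) → (295.712,69.158)

[2] `<circle>` circle, #008000→score S446 F1735: (334.994,31.624) → (332.042,40.710) → (324.313,46.325) → (314.759,46.325) → (307.030,40.710) → (304.078,31.624) → (307.030,22.538) → (314.759,16.923) → (324.313,16.923) → (332.042,22.538) → (334.994,31.624) (closed)

[3] `<circle>` circle, #008000→score S446 F1735: (83.665,116.604) → (81.972,121.815) → (77.539,125.036) → (72.059,125.036) → (67.626,121.815) → (65.933,116.604) → (67.626,111.393) → (72.059,108.172) → (77.539,108.172) → (81.972,111.393) → (83.665,116.604) (closed)

(bCNC post)
(Date: synthetic)
G21
G90
G0 X218.767 Y80.906
M4 S446
G1 X235.264 Y83.707 F1735
G1 X251.207 Y83.933
G1 X266.596 Y81.584
G1 X281.431 Y76.659
G1 X295.712 Y69.158
M5
G0 X334.994 Y31.624
M4 S446
G1 X332.042 Y40.710 F1735
G1 X324.313 Y46.325
G1 X314.759 Y46.325
G1 X307.030 Y40.710
G1 X304.078 Y31.624
G1 X307.030 Y22.538
G1 X314.759 Y16.923
G1 X324.313 Y16.923
G1 X332.042 Y22.538
G1 X334.994 Y31.624
M5
G0 X83.665 Y116.604
M4 S446
G1 X81.972 Y121.815 F1735
G1 X77.539 Y125.036
G1 X72.059 Y125.036
G1 X67.626 Y121.815
G1 X65.933 Y116.604
G1 X67.626 Y111.393
G1 X72.059 Y108.172
G1 X77.539 Y108.172
G1 X81.972 Y111.393
G1 X83.665 Y116.604
M5
G0 X0.000 Y0.000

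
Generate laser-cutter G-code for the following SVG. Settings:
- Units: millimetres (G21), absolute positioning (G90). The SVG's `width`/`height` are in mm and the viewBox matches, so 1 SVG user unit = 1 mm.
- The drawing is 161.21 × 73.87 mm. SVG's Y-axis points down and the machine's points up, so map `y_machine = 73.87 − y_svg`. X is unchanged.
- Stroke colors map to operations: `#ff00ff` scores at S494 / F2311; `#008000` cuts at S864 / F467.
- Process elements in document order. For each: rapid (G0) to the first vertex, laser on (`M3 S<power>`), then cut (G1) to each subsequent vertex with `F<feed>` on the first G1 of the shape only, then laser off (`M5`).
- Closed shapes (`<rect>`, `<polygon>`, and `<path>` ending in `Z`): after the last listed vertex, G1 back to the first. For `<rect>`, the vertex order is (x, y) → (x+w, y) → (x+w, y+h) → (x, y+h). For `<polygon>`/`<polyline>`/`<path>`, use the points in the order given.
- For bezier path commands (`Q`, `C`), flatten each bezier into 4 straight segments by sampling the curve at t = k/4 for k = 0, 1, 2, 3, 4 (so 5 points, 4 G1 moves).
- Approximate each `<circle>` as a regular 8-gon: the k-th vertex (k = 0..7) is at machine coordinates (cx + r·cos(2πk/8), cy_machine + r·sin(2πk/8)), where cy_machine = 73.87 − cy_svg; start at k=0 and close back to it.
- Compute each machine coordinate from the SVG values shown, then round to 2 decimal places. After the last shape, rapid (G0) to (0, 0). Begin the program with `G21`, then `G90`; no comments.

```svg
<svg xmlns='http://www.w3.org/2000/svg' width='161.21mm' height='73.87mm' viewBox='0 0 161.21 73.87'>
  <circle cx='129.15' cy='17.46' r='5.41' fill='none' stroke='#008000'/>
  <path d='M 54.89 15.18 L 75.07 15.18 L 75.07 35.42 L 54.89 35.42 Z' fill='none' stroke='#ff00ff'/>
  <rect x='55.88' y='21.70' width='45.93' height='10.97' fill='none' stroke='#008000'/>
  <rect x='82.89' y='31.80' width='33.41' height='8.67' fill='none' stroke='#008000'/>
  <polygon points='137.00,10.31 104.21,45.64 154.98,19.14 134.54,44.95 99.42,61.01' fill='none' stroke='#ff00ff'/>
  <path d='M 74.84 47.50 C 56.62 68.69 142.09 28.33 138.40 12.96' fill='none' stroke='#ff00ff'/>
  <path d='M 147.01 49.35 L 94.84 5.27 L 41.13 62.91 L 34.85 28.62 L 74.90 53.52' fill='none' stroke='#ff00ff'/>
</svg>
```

G21
G90
G0 X134.56 Y56.41
M3 S864
G1 X132.98 Y60.24 F467
G1 X129.15 Y61.82
G1 X125.32 Y60.24
G1 X123.74 Y56.41
G1 X125.32 Y52.58
G1 X129.15 Y51.00
G1 X132.98 Y52.58
G1 X134.56 Y56.41
M5
G0 X54.89 Y58.69
M3 S494
G1 X75.07 Y58.69 F2311
G1 X75.07 Y38.45
G1 X54.89 Y38.45
G1 X54.89 Y58.69
M5
G0 X55.88 Y52.17
M3 S864
G1 X101.81 Y52.17 F467
G1 X101.81 Y41.20
G1 X55.88 Y41.20
G1 X55.88 Y52.17
M5
G0 X82.89 Y42.07
M3 S864
G1 X116.30 Y42.07 F467
G1 X116.30 Y33.40
G1 X82.89 Y33.40
G1 X82.89 Y42.07
M5
G0 X137.00 Y63.56
M3 S494
G1 X104.21 Y28.23 F2311
G1 X154.98 Y54.73
G1 X134.54 Y28.92
G1 X99.42 Y12.86
G1 X137.00 Y63.56
M5
G0 X74.84 Y26.37
M3 S494
G1 X77.60 Y20.67 F2311
G1 X101.17 Y29.93
G1 X127.46 Y46.05
G1 X138.40 Y60.91
M5
G0 X147.01 Y24.52
M3 S494
G1 X94.84 Y68.60 F2311
G1 X41.13 Y10.96
G1 X34.85 Y45.25
G1 X74.90 Y20.35
M5
G0 X0.00 Y0.00

1 u = 1 mm; y_m = 73.87 − y.

[1] `<circle>` circle, #008000→cut S864 F467: (134.56,56.41) → (132.98,60.24) → (129.15,61.82) → (125.32,60.24) → (123.74,56.41) → (125.32,52.58) → (129.15,51.00) → (132.98,52.58) → (134.56,56.41) (closed)

[2] `<path>` rectangle, #ff00ff→score S494 F2311: (54.89,58.69) → (75.07,58.69) → (75.07,38.45) → (54.89,38.45) → (54.89,58.69) (closed)

[3] `<rect>` rectangle, #008000→cut S864 F467: (55.88,52.17) → (101.81,52.17) → (101.81,41.20) → (55.88,41.20) → (55.88,52.17) (closed)

[4] `<rect>` rectangle, #008000→cut S864 F467: (82.89,42.07) → (116.30,42.07) → (116.30,33.40) → (82.89,33.40) → (82.89,42.07) (closed)

[5] `<polygon>` closed polygon, #ff00ff→score S494 F2311: (137.00,63.56) → (104.21,28.23) → (154.98,54.73) → (134.54,28.92) → (99.42,12.86) → (137.00,63.56) (closed)

[6] `<path>` cubic bezier, #ff00ff→score S494 F2311: (74.84,26.37) → (77.60,20.67) → (101.17,29.93) → (127.46,46.05) → (138.40,60.91)

[7] `<path>` open polyline, #ff00ff→score S494 F2311: (147.01,24.52) → (94.84,68.60) → (41.13,10.96) → (34.85,45.25) → (74.90,20.35)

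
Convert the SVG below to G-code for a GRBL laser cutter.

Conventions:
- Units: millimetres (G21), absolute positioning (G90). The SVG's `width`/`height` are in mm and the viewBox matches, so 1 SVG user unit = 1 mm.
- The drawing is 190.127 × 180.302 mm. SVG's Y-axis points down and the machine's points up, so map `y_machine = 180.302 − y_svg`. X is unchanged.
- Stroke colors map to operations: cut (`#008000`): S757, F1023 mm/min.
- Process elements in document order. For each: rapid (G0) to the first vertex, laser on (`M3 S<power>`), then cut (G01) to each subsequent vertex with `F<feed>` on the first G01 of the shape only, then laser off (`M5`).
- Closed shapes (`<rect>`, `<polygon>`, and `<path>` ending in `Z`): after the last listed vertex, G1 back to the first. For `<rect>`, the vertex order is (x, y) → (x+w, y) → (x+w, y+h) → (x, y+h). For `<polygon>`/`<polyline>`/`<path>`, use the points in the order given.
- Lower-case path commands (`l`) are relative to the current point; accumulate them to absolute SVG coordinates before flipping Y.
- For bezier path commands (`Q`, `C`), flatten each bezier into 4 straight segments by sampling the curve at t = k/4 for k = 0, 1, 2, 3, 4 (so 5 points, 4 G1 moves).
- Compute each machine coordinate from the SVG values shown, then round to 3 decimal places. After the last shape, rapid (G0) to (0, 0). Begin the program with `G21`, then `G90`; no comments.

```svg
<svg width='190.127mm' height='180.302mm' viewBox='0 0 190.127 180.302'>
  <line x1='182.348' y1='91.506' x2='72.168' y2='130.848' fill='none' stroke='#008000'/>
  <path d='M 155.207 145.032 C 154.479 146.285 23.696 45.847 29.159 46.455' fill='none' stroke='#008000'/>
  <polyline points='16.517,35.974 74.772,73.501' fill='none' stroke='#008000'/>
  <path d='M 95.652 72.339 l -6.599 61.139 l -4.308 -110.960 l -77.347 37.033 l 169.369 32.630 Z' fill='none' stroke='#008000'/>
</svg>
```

viewBox `0 0 190.127 180.302` with mm width/height → 1 unit = 1 mm. Flip: y_m = 180.302 − y_svg.

**Shape 1** — `<line>` line segment, stroke `#008000` → cut (S757, F1023). Machine vertices: (182.348,88.796) → (72.168,49.454). Open path.

**Shape 2** — `<path>` cubic bezier, stroke `#008000` → cut (S757, F1023). Control points (SVG): P0=(155.207,145.032), P1=(154.479,146.285), P2=(23.696,45.847), P3=(29.159,46.455); sampled at t=k/4. Machine vertices: (155.207,35.270) → (134.437,50.230) → (89.861,84.317) → (46.447,118.525) → (29.159,133.847). Open path.

**Shape 3** — `<polyline>` line segment, stroke `#008000` → cut (S757, F1023). Machine vertices: (16.517,144.328) → (74.772,106.801). Open path.

**Shape 4** — `<path>` closed polygon, stroke `#008000` → cut (S757, F1023). Machine vertices: (95.652,107.963) → (89.053,46.824) → (84.745,157.784) → (7.398,120.751) → (176.767,88.121) → (95.652,107.963). Closed: final G1 returns to the first vertex.

G21
G90
G0 X182.348 Y88.796
M3 S757
G01 X72.168 Y49.454 F1023
M5
G0 X155.207 Y35.270
M3 S757
G01 X134.437 Y50.230 F1023
G01 X89.861 Y84.317
G01 X46.447 Y118.525
G01 X29.159 Y133.847
M5
G0 X16.517 Y144.328
M3 S757
G01 X74.772 Y106.801 F1023
M5
G0 X95.652 Y107.963
M3 S757
G01 X89.053 Y46.824 F1023
G01 X84.745 Y157.784
G01 X7.398 Y120.751
G01 X176.767 Y88.121
G01 X95.652 Y107.963
M5
G0 X0.000 Y0.000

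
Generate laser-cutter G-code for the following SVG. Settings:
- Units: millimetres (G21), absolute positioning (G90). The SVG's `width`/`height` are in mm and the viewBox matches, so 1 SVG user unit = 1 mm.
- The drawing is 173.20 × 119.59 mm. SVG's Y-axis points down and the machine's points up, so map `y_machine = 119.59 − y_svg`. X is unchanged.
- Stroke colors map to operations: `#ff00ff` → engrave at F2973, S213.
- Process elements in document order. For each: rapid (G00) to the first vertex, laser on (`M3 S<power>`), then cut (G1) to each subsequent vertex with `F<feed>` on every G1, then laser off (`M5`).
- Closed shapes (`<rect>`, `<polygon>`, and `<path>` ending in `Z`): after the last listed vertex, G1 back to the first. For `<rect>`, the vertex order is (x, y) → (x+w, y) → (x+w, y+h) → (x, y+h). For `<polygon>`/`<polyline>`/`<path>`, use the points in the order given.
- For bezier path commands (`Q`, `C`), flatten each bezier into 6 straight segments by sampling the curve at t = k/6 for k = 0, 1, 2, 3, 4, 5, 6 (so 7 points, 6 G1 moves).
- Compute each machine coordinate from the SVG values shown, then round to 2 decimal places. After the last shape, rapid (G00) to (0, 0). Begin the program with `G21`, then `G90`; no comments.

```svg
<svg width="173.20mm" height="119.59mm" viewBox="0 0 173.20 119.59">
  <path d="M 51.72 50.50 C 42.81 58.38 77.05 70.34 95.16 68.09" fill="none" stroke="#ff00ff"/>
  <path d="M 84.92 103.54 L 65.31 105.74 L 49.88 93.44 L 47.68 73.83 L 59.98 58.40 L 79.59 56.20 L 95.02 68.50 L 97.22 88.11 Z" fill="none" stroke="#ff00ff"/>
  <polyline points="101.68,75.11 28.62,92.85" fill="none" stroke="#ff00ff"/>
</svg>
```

Since the viewBox matches the mm dimensions, user units are millimetres directly. The only transform is the Y-flip y_m = 119.59 − y_svg.

Shape 1 is a cubic bezier drawn with `<path>`. Its stroke #ff00ff means engrave at S213, F2973. After flipping Y the toolpath is (51.72,69.09) → (50.59,64.89) → (55.00,60.53) → (63.31,56.50) → (73.87,53.31) → (85.04,51.47) → (95.16,51.50).

Shape 2 is a regular polygon drawn with `<path>`. Its stroke #ff00ff means engrave at S213, F2973. After flipping Y the toolpath is (84.92,16.05) → (65.31,13.85) → (49.88,26.15) → (47.68,45.76) → (59.98,61.19) → (79.59,63.39) → (95.02,51.09) → (97.22,31.48) → (84.92,16.05), returning to the start.

Shape 3 is a line segment drawn with `<polyline>`. Its stroke #ff00ff means engrave at S213, F2973. After flipping Y the toolpath is (101.68,44.48) → (28.62,26.74).

G21
G90
G00 X51.72 Y69.09
M3 S213
G1 X50.59 Y64.89 F2973
G1 X55.00 Y60.53 F2973
G1 X63.31 Y56.50 F2973
G1 X73.87 Y53.31 F2973
G1 X85.04 Y51.47 F2973
G1 X95.16 Y51.50 F2973
M5
G00 X84.92 Y16.05
M3 S213
G1 X65.31 Y13.85 F2973
G1 X49.88 Y26.15 F2973
G1 X47.68 Y45.76 F2973
G1 X59.98 Y61.19 F2973
G1 X79.59 Y63.39 F2973
G1 X95.02 Y51.09 F2973
G1 X97.22 Y31.48 F2973
G1 X84.92 Y16.05 F2973
M5
G00 X101.68 Y44.48
M3 S213
G1 X28.62 Y26.74 F2973
M5
G00 X0.00 Y0.00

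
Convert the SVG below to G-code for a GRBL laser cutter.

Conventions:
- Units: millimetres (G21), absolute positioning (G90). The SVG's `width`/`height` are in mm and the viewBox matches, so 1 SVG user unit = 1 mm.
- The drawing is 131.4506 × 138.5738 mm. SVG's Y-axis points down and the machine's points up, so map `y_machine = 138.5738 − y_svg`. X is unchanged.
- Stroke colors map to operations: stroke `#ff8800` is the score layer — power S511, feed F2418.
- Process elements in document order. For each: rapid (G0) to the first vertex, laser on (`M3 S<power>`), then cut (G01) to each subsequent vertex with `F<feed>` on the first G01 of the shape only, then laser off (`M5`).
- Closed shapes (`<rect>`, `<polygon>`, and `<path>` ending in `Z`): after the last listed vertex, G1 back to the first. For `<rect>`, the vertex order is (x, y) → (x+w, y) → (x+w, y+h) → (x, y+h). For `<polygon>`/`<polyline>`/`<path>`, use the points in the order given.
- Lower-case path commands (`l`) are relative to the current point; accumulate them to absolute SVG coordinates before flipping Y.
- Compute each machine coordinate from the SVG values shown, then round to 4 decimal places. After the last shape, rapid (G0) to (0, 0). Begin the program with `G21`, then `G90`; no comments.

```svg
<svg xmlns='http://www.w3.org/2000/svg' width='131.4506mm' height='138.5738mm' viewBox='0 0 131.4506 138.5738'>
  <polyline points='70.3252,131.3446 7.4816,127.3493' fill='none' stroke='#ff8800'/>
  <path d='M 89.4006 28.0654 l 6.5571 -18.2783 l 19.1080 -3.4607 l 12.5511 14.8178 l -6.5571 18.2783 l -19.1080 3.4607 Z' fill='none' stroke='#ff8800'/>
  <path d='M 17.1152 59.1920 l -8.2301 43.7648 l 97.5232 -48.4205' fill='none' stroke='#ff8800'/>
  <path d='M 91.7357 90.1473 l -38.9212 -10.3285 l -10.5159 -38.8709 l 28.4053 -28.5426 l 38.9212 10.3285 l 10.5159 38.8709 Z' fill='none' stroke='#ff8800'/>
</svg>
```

viewBox `0 0 131.4506 138.5738` with mm width/height → 1 unit = 1 mm. Flip: y_m = 138.5738 − y_svg.

**Shape 1** — `<polyline>` line segment, stroke `#ff8800` → score (S511, F2418). Machine vertices: (70.3252,7.2292) → (7.4816,11.2245). Open path.

**Shape 2** — `<path>` regular polygon, stroke `#ff8800` → score (S511, F2418). Machine vertices: (89.4006,110.5084) → (95.9577,128.7867) → (115.0657,132.2474) → (127.6168,117.4296) → (121.0597,99.1513) → (101.9517,95.6906) → (89.4006,110.5084). Closed: final G1 returns to the first vertex.

**Shape 3** — `<path>` open polyline, stroke `#ff8800` → score (S511, F2418). Machine vertices: (17.1152,79.3818) → (8.8851,35.6170) → (106.4083,84.0375). Open path.

**Shape 4** — `<path>` regular polygon, stroke `#ff8800` → score (S511, F2418). Machine vertices: (91.7357,48.4265) → (52.8145,58.7550) → (42.2986,97.6259) → (70.7039,126.1685) → (109.6251,115.8400) → (120.1410,76.9691) → (91.7357,48.4265). Closed: final G1 returns to the first vertex.

G21
G90
G0 X70.3252 Y7.2292
M3 S511
G01 X7.4816 Y11.2245 F2418
M5
G0 X89.4006 Y110.5084
M3 S511
G01 X95.9577 Y128.7867 F2418
G01 X115.0657 Y132.2474
G01 X127.6168 Y117.4296
G01 X121.0597 Y99.1513
G01 X101.9517 Y95.6906
G01 X89.4006 Y110.5084
M5
G0 X17.1152 Y79.3818
M3 S511
G01 X8.8851 Y35.6170 F2418
G01 X106.4083 Y84.0375
M5
G0 X91.7357 Y48.4265
M3 S511
G01 X52.8145 Y58.7550 F2418
G01 X42.2986 Y97.6259
G01 X70.7039 Y126.1685
G01 X109.6251 Y115.8400
G01 X120.1410 Y76.9691
G01 X91.7357 Y48.4265
M5
G0 X0.0000 Y0.0000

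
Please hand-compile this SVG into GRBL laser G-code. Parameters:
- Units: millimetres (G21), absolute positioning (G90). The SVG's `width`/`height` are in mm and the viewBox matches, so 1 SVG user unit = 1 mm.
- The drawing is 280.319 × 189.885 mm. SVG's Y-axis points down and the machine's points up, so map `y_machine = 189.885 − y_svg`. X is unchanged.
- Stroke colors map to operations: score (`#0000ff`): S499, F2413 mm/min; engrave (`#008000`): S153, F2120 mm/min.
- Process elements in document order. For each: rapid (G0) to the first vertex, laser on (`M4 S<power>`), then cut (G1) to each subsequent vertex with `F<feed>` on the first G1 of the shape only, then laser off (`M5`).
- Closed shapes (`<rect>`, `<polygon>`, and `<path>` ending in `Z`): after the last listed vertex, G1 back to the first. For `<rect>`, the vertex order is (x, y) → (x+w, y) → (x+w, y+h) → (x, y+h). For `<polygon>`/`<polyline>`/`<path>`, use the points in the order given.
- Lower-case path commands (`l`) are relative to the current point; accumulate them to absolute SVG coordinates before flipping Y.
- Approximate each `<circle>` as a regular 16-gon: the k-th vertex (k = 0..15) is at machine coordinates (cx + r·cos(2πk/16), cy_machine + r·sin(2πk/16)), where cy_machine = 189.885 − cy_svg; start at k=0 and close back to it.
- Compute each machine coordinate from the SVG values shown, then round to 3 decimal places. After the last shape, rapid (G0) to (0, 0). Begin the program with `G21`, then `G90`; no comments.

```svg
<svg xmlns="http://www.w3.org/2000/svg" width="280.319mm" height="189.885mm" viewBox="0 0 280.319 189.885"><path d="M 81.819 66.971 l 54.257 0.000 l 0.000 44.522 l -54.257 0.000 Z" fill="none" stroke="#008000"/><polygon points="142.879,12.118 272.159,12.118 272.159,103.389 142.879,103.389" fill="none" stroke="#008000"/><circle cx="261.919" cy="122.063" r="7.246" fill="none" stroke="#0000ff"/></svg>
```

G21
G90
G0 X81.819 Y122.914
M4 S153
G1 X136.076 Y122.914 F2120
G1 X136.076 Y78.392
G1 X81.819 Y78.392
G1 X81.819 Y122.914
M5
G0 X142.879 Y177.767
M4 S153
G1 X272.159 Y177.767 F2120
G1 X272.159 Y86.496
G1 X142.879 Y86.496
G1 X142.879 Y177.767
M5
G0 X269.165 Y67.822
M4 S499
G1 X268.613 Y70.595 F2413
G1 X267.043 Y72.946
G1 X264.692 Y74.516
G1 X261.919 Y75.068
G1 X259.146 Y74.516
G1 X256.795 Y72.946
G1 X255.225 Y70.595
G1 X254.673 Y67.822
G1 X255.225 Y65.049
G1 X256.795 Y62.698
G1 X259.146 Y61.128
G1 X261.919 Y60.576
G1 X264.692 Y61.128
G1 X267.043 Y62.698
G1 X268.613 Y65.049
G1 X269.165 Y67.822
M5
G0 X0.000 Y0.000

viewBox `0 0 280.319 189.885` with mm width/height → 1 unit = 1 mm. Flip: y_m = 189.885 − y_svg.

**Shape 1** — `<path>` rectangle, stroke `#008000` → engrave (S153, F2120). Machine vertices: (81.819,122.914) → (136.076,122.914) → (136.076,78.392) → (81.819,78.392) → (81.819,122.914). Closed: final G1 returns to the first vertex.

**Shape 2** — `<polygon>` rectangle, stroke `#008000` → engrave (S153, F2120). Machine vertices: (142.879,177.767) → (272.159,177.767) → (272.159,86.496) → (142.879,86.496) → (142.879,177.767). Closed: final G1 returns to the first vertex.

**Shape 3** — `<circle>` circle, stroke `#0000ff` → score (S499, F2413). Machine vertices: (269.165,67.822) → (268.613,70.595) → (267.043,72.946) → (264.692,74.516) → (261.919,75.068) → (259.146,74.516) → (256.795,72.946) → (255.225,70.595) → (254.673,67.822) → (255.225,65.049) → (256.795,62.698) → (259.146,61.128) → (261.919,60.576) → (264.692,61.128) → (267.043,62.698) → (268.613,65.049) → (269.165,67.822). Closed: final G1 returns to the first vertex.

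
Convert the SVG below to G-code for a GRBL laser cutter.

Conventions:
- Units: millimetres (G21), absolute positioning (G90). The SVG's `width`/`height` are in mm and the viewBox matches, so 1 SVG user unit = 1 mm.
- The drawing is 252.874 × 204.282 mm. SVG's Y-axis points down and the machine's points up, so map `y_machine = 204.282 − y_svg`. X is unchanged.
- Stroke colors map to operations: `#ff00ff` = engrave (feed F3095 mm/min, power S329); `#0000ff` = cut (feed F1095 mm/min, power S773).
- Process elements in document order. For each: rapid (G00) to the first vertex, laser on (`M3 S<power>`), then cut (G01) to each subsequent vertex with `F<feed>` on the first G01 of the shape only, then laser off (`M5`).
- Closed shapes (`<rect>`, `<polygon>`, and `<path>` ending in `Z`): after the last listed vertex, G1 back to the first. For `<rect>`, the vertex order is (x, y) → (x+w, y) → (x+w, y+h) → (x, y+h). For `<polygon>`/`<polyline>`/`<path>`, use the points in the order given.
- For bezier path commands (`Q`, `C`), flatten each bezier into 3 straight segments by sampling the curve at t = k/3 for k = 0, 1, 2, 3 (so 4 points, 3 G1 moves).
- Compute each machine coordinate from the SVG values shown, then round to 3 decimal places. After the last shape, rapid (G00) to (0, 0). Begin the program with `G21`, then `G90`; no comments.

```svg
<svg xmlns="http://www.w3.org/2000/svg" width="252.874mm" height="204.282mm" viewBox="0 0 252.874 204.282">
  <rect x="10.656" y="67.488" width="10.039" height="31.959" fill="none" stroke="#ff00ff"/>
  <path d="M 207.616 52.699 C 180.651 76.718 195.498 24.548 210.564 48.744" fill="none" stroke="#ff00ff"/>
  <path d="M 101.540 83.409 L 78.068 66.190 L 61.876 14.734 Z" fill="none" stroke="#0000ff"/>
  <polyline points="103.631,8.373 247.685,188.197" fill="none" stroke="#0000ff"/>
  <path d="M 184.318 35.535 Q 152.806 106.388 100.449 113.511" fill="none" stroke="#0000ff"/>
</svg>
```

1 u = 1 mm; y_m = 204.282 − y.

[1] `<rect>` rectangle, #ff00ff→engrave S329 F3095: (10.656,136.794) → (20.695,136.794) → (20.695,104.835) → (10.656,104.835) → (10.656,136.794) (closed)

[2] `<path>` cubic bezier, #ff00ff→engrave S329 F3095: (207.616,151.583) → (193.048,147.310) → (197.111,159.929) → (210.564,155.538)

[3] `<path>` closed polygon, #0000ff→cut S773 F1095: (101.540,120.873) → (78.068,138.092) → (61.876,189.548) → (101.540,120.873) (closed)

[4] `<polyline>` line segment, #0000ff→cut S773 F1095: (103.631,195.909) → (247.685,16.085)

[5] `<path>` quadratic bezier, #0000ff→cut S773 F1095: (184.318,168.747) → (160.994,128.593) → (133.038,102.601) → (100.449,90.771)

G21
G90
G00 X10.656 Y136.794
M3 S329
G01 X20.695 Y136.794 F3095
G01 X20.695 Y104.835
G01 X10.656 Y104.835
G01 X10.656 Y136.794
M5
G00 X207.616 Y151.583
M3 S329
G01 X193.048 Y147.310 F3095
G01 X197.111 Y159.929
G01 X210.564 Y155.538
M5
G00 X101.540 Y120.873
M3 S773
G01 X78.068 Y138.092 F1095
G01 X61.876 Y189.548
G01 X101.540 Y120.873
M5
G00 X103.631 Y195.909
M3 S773
G01 X247.685 Y16.085 F1095
M5
G00 X184.318 Y168.747
M3 S773
G01 X160.994 Y128.593 F1095
G01 X133.038 Y102.601
G01 X100.449 Y90.771
M5
G00 X0.000 Y0.000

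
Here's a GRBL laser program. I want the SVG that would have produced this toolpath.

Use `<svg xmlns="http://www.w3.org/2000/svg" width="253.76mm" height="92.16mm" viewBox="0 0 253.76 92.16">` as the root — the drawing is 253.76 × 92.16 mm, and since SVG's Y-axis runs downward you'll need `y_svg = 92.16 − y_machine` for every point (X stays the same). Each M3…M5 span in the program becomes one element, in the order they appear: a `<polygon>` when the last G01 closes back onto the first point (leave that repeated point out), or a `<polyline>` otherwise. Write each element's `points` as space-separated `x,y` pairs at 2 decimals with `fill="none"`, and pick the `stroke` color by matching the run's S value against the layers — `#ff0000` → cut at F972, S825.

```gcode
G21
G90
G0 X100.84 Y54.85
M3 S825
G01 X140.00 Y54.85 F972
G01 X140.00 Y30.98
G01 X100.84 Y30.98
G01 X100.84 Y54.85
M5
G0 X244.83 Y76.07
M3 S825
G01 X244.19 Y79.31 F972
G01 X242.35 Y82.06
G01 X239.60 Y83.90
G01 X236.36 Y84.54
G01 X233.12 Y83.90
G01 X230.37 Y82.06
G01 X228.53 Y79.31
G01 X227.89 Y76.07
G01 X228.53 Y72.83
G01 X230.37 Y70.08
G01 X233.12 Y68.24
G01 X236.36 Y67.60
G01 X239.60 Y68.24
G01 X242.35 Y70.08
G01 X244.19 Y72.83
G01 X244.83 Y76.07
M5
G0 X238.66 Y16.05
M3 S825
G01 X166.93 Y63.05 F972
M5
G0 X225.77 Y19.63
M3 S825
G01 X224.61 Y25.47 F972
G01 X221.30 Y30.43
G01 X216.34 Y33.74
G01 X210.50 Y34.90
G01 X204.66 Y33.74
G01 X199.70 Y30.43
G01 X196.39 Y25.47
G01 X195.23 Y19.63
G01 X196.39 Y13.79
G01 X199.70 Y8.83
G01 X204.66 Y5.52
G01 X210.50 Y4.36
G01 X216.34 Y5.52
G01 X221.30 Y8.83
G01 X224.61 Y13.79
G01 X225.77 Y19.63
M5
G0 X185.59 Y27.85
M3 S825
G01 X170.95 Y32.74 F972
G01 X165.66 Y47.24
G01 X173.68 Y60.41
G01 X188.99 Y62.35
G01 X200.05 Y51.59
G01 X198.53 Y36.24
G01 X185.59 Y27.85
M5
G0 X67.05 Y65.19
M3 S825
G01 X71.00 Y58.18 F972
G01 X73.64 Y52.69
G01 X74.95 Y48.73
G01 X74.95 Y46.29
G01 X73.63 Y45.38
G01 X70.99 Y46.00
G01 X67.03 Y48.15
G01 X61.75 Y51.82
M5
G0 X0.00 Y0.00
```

<svg xmlns="http://www.w3.org/2000/svg" width="253.76mm" height="92.16mm" viewBox="0 0 253.76 92.16">
  <polygon points="100.84,37.31 140.00,37.31 140.00,61.18 100.84,61.18" fill="none" stroke="#ff0000"/>
  <polygon points="244.83,16.09 244.19,12.85 242.35,10.10 239.60,8.26 236.36,7.62 233.12,8.26 230.37,10.10 228.53,12.85 227.89,16.09 228.53,19.33 230.37,22.08 233.12,23.92 236.36,24.56 239.60,23.92 242.35,22.08 244.19,19.33" fill="none" stroke="#ff0000"/>
  <polyline points="238.66,76.11 166.93,29.11" fill="none" stroke="#ff0000"/>
  <polygon points="225.77,72.53 224.61,66.69 221.30,61.73 216.34,58.42 210.50,57.26 204.66,58.42 199.70,61.73 196.39,66.69 195.23,72.53 196.39,78.37 199.70,83.33 204.66,86.64 210.50,87.80 216.34,86.64 221.30,83.33 224.61,78.37" fill="none" stroke="#ff0000"/>
  <polygon points="185.59,64.31 170.95,59.42 165.66,44.92 173.68,31.75 188.99,29.81 200.05,40.57 198.53,55.92" fill="none" stroke="#ff0000"/>
  <polyline points="67.05,26.97 71.00,33.98 73.64,39.47 74.95,43.43 74.95,45.87 73.63,46.78 70.99,46.16 67.03,44.01 61.75,40.34" fill="none" stroke="#ff0000"/>
</svg>

Each laser-on run becomes one SVG element. Flip Y back into SVG space with y_svg = 92.16 − y_machine. Every run uses S825, so all elements get stroke `#ff0000` (cut).

Run 1: The run returns to its start, so emit a `<polygon>` with points (Y-flipped): 100.84,37.31 140.00,37.31 140.00,61.18 100.84,61.18.

Run 2: The run returns to its start, so emit a `<polygon>` with points (Y-flipped): 244.83,16.09 244.19,12.85 242.35,10.10 239.60,8.26 236.36,7.62 233.12,8.26 230.37,10.10 228.53,12.85 227.89,16.09 228.53,19.33 230.37,22.08 233.12,23.92 236.36,24.56 239.60,23.92 242.35,22.08 244.19,19.33.

Run 3: The run is open, so emit a `<polyline>` with points (Y-flipped): 238.66,76.11 166.93,29.11.

Run 4: The run returns to its start, so emit a `<polygon>` with points (Y-flipped): 225.77,72.53 224.61,66.69 221.30,61.73 216.34,58.42 210.50,57.26 204.66,58.42 199.70,61.73 196.39,66.69 195.23,72.53 196.39,78.37 199.70,83.33 204.66,86.64 210.50,87.80 216.34,86.64 221.30,83.33 224.61,78.37.

Run 5: The run returns to its start, so emit a `<polygon>` with points (Y-flipped): 185.59,64.31 170.95,59.42 165.66,44.92 173.68,31.75 188.99,29.81 200.05,40.57 198.53,55.92.

Run 6: The run is open, so emit a `<polyline>` with points (Y-flipped): 67.05,26.97 71.00,33.98 73.64,39.47 74.95,43.43 74.95,45.87 73.63,46.78 70.99,46.16 67.03,44.01 61.75,40.34.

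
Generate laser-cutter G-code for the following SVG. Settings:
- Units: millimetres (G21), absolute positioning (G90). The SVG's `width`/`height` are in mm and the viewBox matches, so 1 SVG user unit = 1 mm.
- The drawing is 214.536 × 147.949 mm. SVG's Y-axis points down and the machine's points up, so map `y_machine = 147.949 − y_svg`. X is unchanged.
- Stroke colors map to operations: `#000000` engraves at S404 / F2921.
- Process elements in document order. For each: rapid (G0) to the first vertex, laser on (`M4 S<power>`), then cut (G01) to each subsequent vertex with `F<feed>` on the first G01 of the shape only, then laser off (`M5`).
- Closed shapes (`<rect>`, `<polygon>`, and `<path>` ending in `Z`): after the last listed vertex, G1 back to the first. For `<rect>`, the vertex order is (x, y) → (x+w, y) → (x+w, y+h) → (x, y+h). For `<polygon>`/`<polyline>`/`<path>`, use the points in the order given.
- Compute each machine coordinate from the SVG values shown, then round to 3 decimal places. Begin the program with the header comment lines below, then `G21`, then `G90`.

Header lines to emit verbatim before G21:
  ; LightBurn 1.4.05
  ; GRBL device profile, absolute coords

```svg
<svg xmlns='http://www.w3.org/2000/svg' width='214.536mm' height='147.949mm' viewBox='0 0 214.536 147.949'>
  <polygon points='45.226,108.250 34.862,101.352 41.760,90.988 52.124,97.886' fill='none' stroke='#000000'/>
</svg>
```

; LightBurn 1.4.05
; GRBL device profile, absolute coords
G21
G90
G0 X45.226 Y39.699
M4 S404
G01 X34.862 Y46.597 F2921
G01 X41.760 Y56.961
G01 X52.124 Y50.063
G01 X45.226 Y39.699
M5

Since the viewBox matches the mm dimensions, user units are millimetres directly. The only transform is the Y-flip y_m = 147.949 − y_svg.

Shape 1 is a regular polygon drawn with `<polygon>`. Its stroke #000000 means engrave at S404, F2921. After flipping Y the toolpath is (45.226,39.699) → (34.862,46.597) → (41.760,56.961) → (52.124,50.063) → (45.226,39.699), returning to the start.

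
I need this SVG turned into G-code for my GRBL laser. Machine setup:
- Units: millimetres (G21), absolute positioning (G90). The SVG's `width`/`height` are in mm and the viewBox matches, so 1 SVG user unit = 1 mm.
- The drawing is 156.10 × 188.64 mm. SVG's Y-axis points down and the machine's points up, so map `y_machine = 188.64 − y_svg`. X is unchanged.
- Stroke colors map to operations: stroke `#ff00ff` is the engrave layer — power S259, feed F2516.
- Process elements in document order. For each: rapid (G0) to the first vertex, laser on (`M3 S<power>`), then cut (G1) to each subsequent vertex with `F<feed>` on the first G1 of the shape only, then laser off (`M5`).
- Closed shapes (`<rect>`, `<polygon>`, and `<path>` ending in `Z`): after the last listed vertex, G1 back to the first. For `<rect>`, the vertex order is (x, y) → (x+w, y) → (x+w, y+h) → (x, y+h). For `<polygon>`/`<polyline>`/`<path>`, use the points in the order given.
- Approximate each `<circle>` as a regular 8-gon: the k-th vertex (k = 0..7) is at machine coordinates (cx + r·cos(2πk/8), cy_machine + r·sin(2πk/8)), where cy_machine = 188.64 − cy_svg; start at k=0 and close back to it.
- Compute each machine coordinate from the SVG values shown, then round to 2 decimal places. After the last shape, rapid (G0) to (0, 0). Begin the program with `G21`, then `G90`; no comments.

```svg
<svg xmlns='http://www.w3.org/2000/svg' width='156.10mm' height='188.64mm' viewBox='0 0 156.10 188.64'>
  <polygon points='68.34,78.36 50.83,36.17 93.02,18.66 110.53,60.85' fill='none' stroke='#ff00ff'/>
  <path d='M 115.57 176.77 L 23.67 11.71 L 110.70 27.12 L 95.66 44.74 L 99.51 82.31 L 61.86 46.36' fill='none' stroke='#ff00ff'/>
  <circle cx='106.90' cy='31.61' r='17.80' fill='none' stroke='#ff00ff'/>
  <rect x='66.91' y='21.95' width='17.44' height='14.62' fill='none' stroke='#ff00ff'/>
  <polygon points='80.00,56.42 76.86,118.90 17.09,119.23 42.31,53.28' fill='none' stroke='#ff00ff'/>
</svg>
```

G21
G90
G0 X68.34 Y110.28
M3 S259
G1 X50.83 Y152.47 F2516
G1 X93.02 Y169.98
G1 X110.53 Y127.79
G1 X68.34 Y110.28
M5
G0 X115.57 Y11.87
M3 S259
G1 X23.67 Y176.93 F2516
G1 X110.70 Y161.52
G1 X95.66 Y143.90
G1 X99.51 Y106.33
G1 X61.86 Y142.28
M5
G0 X124.70 Y157.03
M3 S259
G1 X119.49 Y169.62 F2516
G1 X106.90 Y174.83
G1 X94.31 Y169.62
G1 X89.10 Y157.03
G1 X94.31 Y144.44
G1 X106.90 Y139.23
G1 X119.49 Y144.44
G1 X124.70 Y157.03
M5
G0 X66.91 Y166.69
M3 S259
G1 X84.35 Y166.69 F2516
G1 X84.35 Y152.07
G1 X66.91 Y152.07
G1 X66.91 Y166.69
M5
G0 X80.00 Y132.22
M3 S259
G1 X76.86 Y69.74 F2516
G1 X17.09 Y69.41
G1 X42.31 Y135.36
G1 X80.00 Y132.22
M5
G0 X0.00 Y0.00

Since the viewBox matches the mm dimensions, user units are millimetres directly. The only transform is the Y-flip y_m = 188.64 − y_svg.

Shape 1 is a regular polygon drawn with `<polygon>`. Its stroke #ff00ff means engrave at S259, F2516. After flipping Y the toolpath is (68.34,110.28) → (50.83,152.47) → (93.02,169.98) → (110.53,127.79) → (68.34,110.28), returning to the start.

Shape 2 is a open polyline drawn with `<path>`. Its stroke #ff00ff means engrave at S259, F2516. After flipping Y the toolpath is (115.57,11.87) → (23.67,176.93) → (110.70,161.52) → (95.66,143.90) → (99.51,106.33) → (61.86,142.28).

Shape 3 is a circle drawn with `<circle>`. Its stroke #ff00ff means engrave at S259, F2516. After flipping Y the toolpath is (124.70,157.03) → (119.49,169.62) → (106.90,174.83) → (94.31,169.62) → (89.10,157.03) → (94.31,144.44) → (106.90,139.23) → (119.49,144.44) → (124.70,157.03), returning to the start.

Shape 4 is a rectangle drawn with `<rect>`. Its stroke #ff00ff means engrave at S259, F2516. After flipping Y the toolpath is (66.91,166.69) → (84.35,166.69) → (84.35,152.07) → (66.91,152.07) → (66.91,166.69), returning to the start.

Shape 5 is a closed polygon drawn with `<polygon>`. Its stroke #ff00ff means engrave at S259, F2516. After flipping Y the toolpath is (80.00,132.22) → (76.86,69.74) → (17.09,69.41) → (42.31,135.36) → (80.00,132.22), returning to the start.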